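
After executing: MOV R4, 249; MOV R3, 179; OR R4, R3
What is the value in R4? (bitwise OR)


Register state trace:
  MOV R4, 249  → R4 = 249 (0b11111001)
  MOV R3, 179  → R3 = 179 (0b10110011)
  OR R4, R3   → R4 = 249 OR 179 = 251 (0b11111011)
Final: R4 = 251

251


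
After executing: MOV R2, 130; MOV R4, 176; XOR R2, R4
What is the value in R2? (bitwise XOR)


Register state trace:
  MOV R2, 130  → R2 = 130 (0b10000010)
  MOV R4, 176  → R4 = 176 (0b10110000)
  XOR R2, R4  → R2 = 130 XOR 176 = 50 (0b00110010)
Final: R2 = 50

50


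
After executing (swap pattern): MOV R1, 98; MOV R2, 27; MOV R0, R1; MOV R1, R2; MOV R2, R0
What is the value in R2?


Register state trace (swap pattern):
  MOV R1, 98  → R1 = 98
  MOV R2, 27  → R2 = 27
  MOV R0, R1  → R0 = 98  (save R1)
  MOV R1, R2  → R1 = 27  (R1 gets R2's value)
  MOV R2, R0  → R2 = 98  (R2 gets saved value)
Final: R2 = 98

98


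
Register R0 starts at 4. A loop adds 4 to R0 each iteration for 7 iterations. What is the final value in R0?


Starting value: R0 = 4
  Iter 1: R0 = 4 + 4 = 8
  Iter 2: R0 = 8 + 4 = 12
  Iter 3: R0 = 12 + 4 = 16
  Iter 4: R0 = 16 + 4 = 20
  Iter 5: R0 = 20 + 4 = 24
  Iter 6: R0 = 24 + 4 = 28
  Iter 7: R0 = 28 + 4 = 32
Final: R0 = 32

32


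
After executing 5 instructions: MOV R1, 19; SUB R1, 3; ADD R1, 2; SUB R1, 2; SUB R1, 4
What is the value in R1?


Register state trace:
  MOV R1, 19  → R1 = 19
  SUB R1, 3  → R1 = 19 - 3 = 16
  ADD R1, 2  → R1 = 16 + 2 = 18
  SUB R1, 2  → R1 = 18 - 2 = 16
  SUB R1, 4  → R1 = 16 - 4 = 12
Final: R1 = 12

12


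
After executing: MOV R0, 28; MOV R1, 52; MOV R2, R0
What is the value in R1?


Register state trace:
  MOV R0, 28  → R0 = 28
  MOV R1, 52  → R1 = 52
  MOV R2, R0  → R2 = 28
Final: R1 = 52

52


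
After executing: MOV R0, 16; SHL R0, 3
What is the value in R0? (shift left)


Register state trace:
  MOV R0, 16  → R0 = 16
  SHL R0, 3  → R0 = 16 << 3 = 16 * 2^3 = 128
Final: R0 = 128

128


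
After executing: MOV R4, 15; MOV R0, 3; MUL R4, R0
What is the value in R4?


Register state trace:
  MOV R4, 15  → R4 = 15
  MOV R0, 3  → R0 = 3
  MUL R4, R0  → R4 = 15 * 3 = 45
Final: R4 = 45

45


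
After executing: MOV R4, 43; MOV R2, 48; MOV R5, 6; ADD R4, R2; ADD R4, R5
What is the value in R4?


Register state trace:
  MOV R4, 43  → R4 = 43
  MOV R2, 48  → R2 = 48
  MOV R5, 6  → R5 = 6
  ADD R4, R2  → R4 = 43 + 48 = 91
  ADD R4, R5  → R4 = 91 + 6 = 97
Final: R4 = 97

97


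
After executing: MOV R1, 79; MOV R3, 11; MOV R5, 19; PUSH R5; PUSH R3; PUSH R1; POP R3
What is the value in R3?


Stack trace (top is rightmost):
  MOV R1, 79  → R1 = 79
  MOV R3, 11  → R3 = 11
  MOV R5, 19  → R5 = 19
  PUSH R5  → stack: [19]
  PUSH R3  → stack: [19, 11]
  PUSH R1  → stack: [19, 11, 79]
  POP R3  → R3 = 79, stack: [19, 11]
Final: R3 = 79

79


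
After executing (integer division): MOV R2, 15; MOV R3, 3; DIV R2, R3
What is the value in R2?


Register state trace:
  MOV R2, 15  → R2 = 15
  MOV R3, 3  → R3 = 3
  DIV R2, R3  → R2 = 15 // 3 = 5
Final: R2 = 5

5


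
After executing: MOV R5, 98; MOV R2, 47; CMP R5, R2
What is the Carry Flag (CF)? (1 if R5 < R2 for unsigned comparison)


Register state trace:
  MOV R5, 98  → R5 = 98
  MOV R2, 47  → R2 = 47
  CMP R5, R2  → unsigned 98 - 47: no borrow
  98 >= 47, so CF = 0
CF = 0

0


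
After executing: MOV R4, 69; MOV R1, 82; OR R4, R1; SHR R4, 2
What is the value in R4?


Register state trace:
  MOV R4, 69  → R4 = 69 (0b01000101)
  MOV R1, 82  → R1 = 82 (0b01010010)
  OR R4, R1  → R4 = 69 OR 82 = 87 (0b01010111)
  SHR R4, 2  → R4 = 87 >> 2 = 21
Final: R4 = 21

21


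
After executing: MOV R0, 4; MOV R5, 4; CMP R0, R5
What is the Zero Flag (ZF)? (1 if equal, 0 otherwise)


Register state trace:
  MOV R0, 4  → R0 = 4
  MOV R5, 4  → R5 = 4
  CMP R0, R5  → computes 4 - 4 = 0
  Result is zero, so values are equal
ZF = 1

1


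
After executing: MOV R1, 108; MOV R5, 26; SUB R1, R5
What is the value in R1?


Register state trace:
  MOV R1, 108  → R1 = 108
  MOV R5, 26  → R5 = 26
  SUB R1, R5  → R1 = 108 - 26 = 82
Final: R1 = 82

82


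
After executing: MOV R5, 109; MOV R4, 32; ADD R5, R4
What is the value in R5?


Register state trace:
  MOV R5, 109  → R5 = 109
  MOV R4, 32  → R4 = 32
  ADD R5, R4  → R5 = 109 + 32 = 141
Final: R5 = 141

141


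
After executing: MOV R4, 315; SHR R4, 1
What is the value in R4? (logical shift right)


Register state trace:
  MOV R4, 315  → R4 = 315
  SHR R4, 1  → R4 = 315 >> 1 = 315 // 2^1 = 157
Final: R4 = 157

157


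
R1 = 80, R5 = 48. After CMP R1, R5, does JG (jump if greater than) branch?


Trace:
  R1 = 80, R5 = 48
  CMP R1, R5  → compares 80 vs 48
  JG checks: is 80 greater than 48?
  80 > 48, so condition is true
Branch taken: Yes

Yes


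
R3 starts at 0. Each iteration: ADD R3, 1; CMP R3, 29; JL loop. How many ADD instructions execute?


Loop trace (R3 starts at 0, target 29, step 1):
  ADD #1: R3 = 0 + 1 = 1  → 1 < 29, loop
  ADD #2: R3 = 1 + 1 = 2  → 2 < 29, loop
  ADD #3: R3 = 2 + 1 = 3  → 3 < 29, loop
  ADD #4: R3 = 3 + 1 = 4  → 4 < 29, loop
  ADD #5: R3 = 4 + 1 = 5  → 5 < 29, loop
  ADD #6: R3 = 5 + 1 = 6  → 6 < 29, loop
  ADD #7: R3 = 6 + 1 = 7  → 7 < 29, loop
  ADD #8: R3 = 7 + 1 = 8  → 8 < 29, loop
  ADD #9: R3 = 8 + 1 = 9  → 9 < 29, loop
  ADD #10: R3 = 9 + 1 = 10  → 10 < 29, loop
  ADD #11: R3 = 10 + 1 = 11  → 11 < 29, loop
  ADD #12: R3 = 11 + 1 = 12  → 12 < 29, loop
  ADD #13: R3 = 12 + 1 = 13  → 13 < 29, loop
  ADD #14: R3 = 13 + 1 = 14  → 14 < 29, loop
  ADD #15: R3 = 14 + 1 = 15  → 15 < 29, loop
  ADD #16: R3 = 15 + 1 = 16  → 16 < 29, loop
  ADD #17: R3 = 16 + 1 = 17  → 17 < 29, loop
  ADD #18: R3 = 17 + 1 = 18  → 18 < 29, loop
  ADD #19: R3 = 18 + 1 = 19  → 19 < 29, loop
  ADD #20: R3 = 19 + 1 = 20  → 20 < 29, loop
  ADD #21: R3 = 20 + 1 = 21  → 21 < 29, loop
  ADD #22: R3 = 21 + 1 = 22  → 22 < 29, loop
  ADD #23: R3 = 22 + 1 = 23  → 23 < 29, loop
  ADD #24: R3 = 23 + 1 = 24  → 24 < 29, loop
  ADD #25: R3 = 24 + 1 = 25  → 25 < 29, loop
  ADD #26: R3 = 25 + 1 = 26  → 26 < 29, loop
  ADD #27: R3 = 26 + 1 = 27  → 27 < 29, loop
  ADD #28: R3 = 27 + 1 = 28  → 28 < 29, loop
  ADD #29: R3 = 28 + 1 = 29  → 29 >= 29, exit
Total ADD instructions: 29

29


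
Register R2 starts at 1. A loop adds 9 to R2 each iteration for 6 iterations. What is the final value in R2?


Starting value: R2 = 1
  Iter 1: R2 = 1 + 9 = 10
  Iter 2: R2 = 10 + 9 = 19
  Iter 3: R2 = 19 + 9 = 28
  Iter 4: R2 = 28 + 9 = 37
  Iter 5: R2 = 37 + 9 = 46
  Iter 6: R2 = 46 + 9 = 55
Final: R2 = 55

55


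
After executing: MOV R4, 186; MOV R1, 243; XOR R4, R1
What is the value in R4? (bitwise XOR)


Register state trace:
  MOV R4, 186  → R4 = 186 (0b10111010)
  MOV R1, 243  → R1 = 243 (0b11110011)
  XOR R4, R1  → R4 = 186 XOR 243 = 73 (0b01001001)
Final: R4 = 73

73


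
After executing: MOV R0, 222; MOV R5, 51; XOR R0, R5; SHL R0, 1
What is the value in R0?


Register state trace:
  MOV R0, 222  → R0 = 222 (0b11011110)
  MOV R5, 51  → R5 = 51 (0b00110011)
  XOR R0, R5  → R0 = 222 XOR 51 = 237 (0b11101101)
  SHL R0, 1  → R0 = 237 << 1 = 474
Final: R0 = 474

474


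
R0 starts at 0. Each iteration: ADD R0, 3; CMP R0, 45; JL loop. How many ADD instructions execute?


Loop trace (R0 starts at 0, target 45, step 3):
  ADD #1: R0 = 0 + 3 = 3  → 3 < 45, loop
  ADD #2: R0 = 3 + 3 = 6  → 6 < 45, loop
  ADD #3: R0 = 6 + 3 = 9  → 9 < 45, loop
  ADD #4: R0 = 9 + 3 = 12  → 12 < 45, loop
  ADD #5: R0 = 12 + 3 = 15  → 15 < 45, loop
  ADD #6: R0 = 15 + 3 = 18  → 18 < 45, loop
  ADD #7: R0 = 18 + 3 = 21  → 21 < 45, loop
  ADD #8: R0 = 21 + 3 = 24  → 24 < 45, loop
  ADD #9: R0 = 24 + 3 = 27  → 27 < 45, loop
  ADD #10: R0 = 27 + 3 = 30  → 30 < 45, loop
  ADD #11: R0 = 30 + 3 = 33  → 33 < 45, loop
  ADD #12: R0 = 33 + 3 = 36  → 36 < 45, loop
  ADD #13: R0 = 36 + 3 = 39  → 39 < 45, loop
  ADD #14: R0 = 39 + 3 = 42  → 42 < 45, loop
  ADD #15: R0 = 42 + 3 = 45  → 45 >= 45, exit
Total ADD instructions: 15

15


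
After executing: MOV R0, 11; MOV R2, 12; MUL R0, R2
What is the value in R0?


Register state trace:
  MOV R0, 11  → R0 = 11
  MOV R2, 12  → R2 = 12
  MUL R0, R2  → R0 = 11 * 12 = 132
Final: R0 = 132

132


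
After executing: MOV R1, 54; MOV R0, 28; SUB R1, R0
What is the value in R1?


Register state trace:
  MOV R1, 54  → R1 = 54
  MOV R0, 28  → R0 = 28
  SUB R1, R0  → R1 = 54 - 28 = 26
Final: R1 = 26

26


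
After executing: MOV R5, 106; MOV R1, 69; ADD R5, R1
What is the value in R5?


Register state trace:
  MOV R5, 106  → R5 = 106
  MOV R1, 69  → R1 = 69
  ADD R5, R1  → R5 = 106 + 69 = 175
Final: R5 = 175

175


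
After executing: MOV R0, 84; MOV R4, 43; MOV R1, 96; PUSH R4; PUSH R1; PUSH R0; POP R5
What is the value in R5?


Stack trace (top is rightmost):
  MOV R0, 84  → R0 = 84
  MOV R4, 43  → R4 = 43
  MOV R1, 96  → R1 = 96
  PUSH R4  → stack: [43]
  PUSH R1  → stack: [43, 96]
  PUSH R0  → stack: [43, 96, 84]
  POP R5  → R5 = 84, stack: [43, 96]
Final: R5 = 84

84


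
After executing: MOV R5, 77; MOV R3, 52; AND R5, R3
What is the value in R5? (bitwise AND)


Register state trace:
  MOV R5, 77  → R5 = 77 (0b01001101)
  MOV R3, 52  → R3 = 52 (0b00110100)
  AND R5, R3  → R5 = 77 AND 52 = 4 (0b00000100)
Final: R5 = 4

4


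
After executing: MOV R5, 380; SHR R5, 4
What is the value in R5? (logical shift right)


Register state trace:
  MOV R5, 380  → R5 = 380
  SHR R5, 4  → R5 = 380 >> 4 = 380 // 2^4 = 23
Final: R5 = 23

23


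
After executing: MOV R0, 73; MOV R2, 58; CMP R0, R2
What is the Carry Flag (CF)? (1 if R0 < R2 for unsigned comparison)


Register state trace:
  MOV R0, 73  → R0 = 73
  MOV R2, 58  → R2 = 58
  CMP R0, R2  → unsigned 73 - 58: no borrow
  73 >= 58, so CF = 0
CF = 0

0


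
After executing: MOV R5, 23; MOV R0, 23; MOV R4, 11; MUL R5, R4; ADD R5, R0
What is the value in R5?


Register state trace:
  MOV R5, 23  → R5 = 23
  MOV R0, 23  → R0 = 23
  MOV R4, 11  → R4 = 11
  MUL R5, R4  → R5 = 23 * 11 = 253
  ADD R5, R0  → R5 = 253 + 23 = 276
Final: R5 = 276

276


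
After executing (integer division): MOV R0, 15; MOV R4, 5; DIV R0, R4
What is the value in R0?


Register state trace:
  MOV R0, 15  → R0 = 15
  MOV R4, 5  → R4 = 5
  DIV R0, R4  → R0 = 15 // 5 = 3
Final: R0 = 3

3


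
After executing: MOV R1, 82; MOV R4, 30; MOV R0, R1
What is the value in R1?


Register state trace:
  MOV R1, 82  → R1 = 82
  MOV R4, 30  → R4 = 30
  MOV R0, R1  → R0 = 82
Final: R1 = 82

82


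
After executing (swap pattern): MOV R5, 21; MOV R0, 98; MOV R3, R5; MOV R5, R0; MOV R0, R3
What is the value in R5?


Register state trace (swap pattern):
  MOV R5, 21  → R5 = 21
  MOV R0, 98  → R0 = 98
  MOV R3, R5  → R3 = 21  (save R5)
  MOV R5, R0  → R5 = 98  (R5 gets R0's value)
  MOV R0, R3  → R0 = 21  (R0 gets saved value)
Final: R5 = 98

98


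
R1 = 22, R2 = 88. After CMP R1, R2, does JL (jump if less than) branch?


Trace:
  R1 = 22, R2 = 88
  CMP R1, R2  → compares 22 vs 88
  JL checks: is 22 less than 88?
  22 < 88, so condition is true
Branch taken: Yes

Yes


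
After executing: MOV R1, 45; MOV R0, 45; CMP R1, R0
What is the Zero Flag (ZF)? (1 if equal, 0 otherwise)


Register state trace:
  MOV R1, 45  → R1 = 45
  MOV R0, 45  → R0 = 45
  CMP R1, R0  → computes 45 - 45 = 0
  Result is zero, so values are equal
ZF = 1

1


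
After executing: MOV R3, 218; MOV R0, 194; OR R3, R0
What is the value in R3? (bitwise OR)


Register state trace:
  MOV R3, 218  → R3 = 218 (0b11011010)
  MOV R0, 194  → R0 = 194 (0b11000010)
  OR R3, R0   → R3 = 218 OR 194 = 218 (0b11011010)
Final: R3 = 218

218


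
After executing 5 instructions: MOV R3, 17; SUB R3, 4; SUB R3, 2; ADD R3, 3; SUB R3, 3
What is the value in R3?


Register state trace:
  MOV R3, 17  → R3 = 17
  SUB R3, 4  → R3 = 17 - 4 = 13
  SUB R3, 2  → R3 = 13 - 2 = 11
  ADD R3, 3  → R3 = 11 + 3 = 14
  SUB R3, 3  → R3 = 14 - 3 = 11
Final: R3 = 11

11


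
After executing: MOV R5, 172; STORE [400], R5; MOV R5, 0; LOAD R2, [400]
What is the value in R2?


Register and memory trace:
  MOV R5, 172  → R5 = 172
  STORE [400], R5  → mem[400] = 172
  MOV R5, 0  → R5 = 0
  LOAD R2, [400]  → R2 = mem[400] = 172
Final: R2 = 172

172


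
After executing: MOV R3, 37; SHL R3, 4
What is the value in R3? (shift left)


Register state trace:
  MOV R3, 37  → R3 = 37
  SHL R3, 4  → R3 = 37 << 4 = 37 * 2^4 = 592
Final: R3 = 592

592


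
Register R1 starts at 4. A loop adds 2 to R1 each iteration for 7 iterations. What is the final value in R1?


Starting value: R1 = 4
  Iter 1: R1 = 4 + 2 = 6
  Iter 2: R1 = 6 + 2 = 8
  Iter 3: R1 = 8 + 2 = 10
  Iter 4: R1 = 10 + 2 = 12
  Iter 5: R1 = 12 + 2 = 14
  Iter 6: R1 = 14 + 2 = 16
  Iter 7: R1 = 16 + 2 = 18
Final: R1 = 18

18


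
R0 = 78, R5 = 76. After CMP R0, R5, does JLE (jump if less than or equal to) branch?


Trace:
  R0 = 78, R5 = 76
  CMP R0, R5  → compares 78 vs 76
  JLE checks: is 78 less than or equal to 76?
  78 > 76, so condition is false
Branch taken: No

No


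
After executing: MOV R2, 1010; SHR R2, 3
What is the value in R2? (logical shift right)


Register state trace:
  MOV R2, 1010  → R2 = 1010
  SHR R2, 3  → R2 = 1010 >> 3 = 1010 // 2^3 = 126
Final: R2 = 126

126


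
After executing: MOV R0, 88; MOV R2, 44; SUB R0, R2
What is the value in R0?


Register state trace:
  MOV R0, 88  → R0 = 88
  MOV R2, 44  → R2 = 44
  SUB R0, R2  → R0 = 88 - 44 = 44
Final: R0 = 44

44


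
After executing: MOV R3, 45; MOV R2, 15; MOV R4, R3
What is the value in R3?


Register state trace:
  MOV R3, 45  → R3 = 45
  MOV R2, 15  → R2 = 15
  MOV R4, R3  → R4 = 45
Final: R3 = 45

45


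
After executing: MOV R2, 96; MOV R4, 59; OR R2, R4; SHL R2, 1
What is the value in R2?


Register state trace:
  MOV R2, 96  → R2 = 96 (0b01100000)
  MOV R4, 59  → R4 = 59 (0b00111011)
  OR R2, R4  → R2 = 96 OR 59 = 123 (0b01111011)
  SHL R2, 1  → R2 = 123 << 1 = 246
Final: R2 = 246

246


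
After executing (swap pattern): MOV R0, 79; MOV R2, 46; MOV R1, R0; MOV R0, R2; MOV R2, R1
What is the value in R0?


Register state trace (swap pattern):
  MOV R0, 79  → R0 = 79
  MOV R2, 46  → R2 = 46
  MOV R1, R0  → R1 = 79  (save R0)
  MOV R0, R2  → R0 = 46  (R0 gets R2's value)
  MOV R2, R1  → R2 = 79  (R2 gets saved value)
Final: R0 = 46

46


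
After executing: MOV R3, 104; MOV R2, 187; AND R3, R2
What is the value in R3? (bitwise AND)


Register state trace:
  MOV R3, 104  → R3 = 104 (0b01101000)
  MOV R2, 187  → R2 = 187 (0b10111011)
  AND R3, R2  → R3 = 104 AND 187 = 40 (0b00101000)
Final: R3 = 40

40


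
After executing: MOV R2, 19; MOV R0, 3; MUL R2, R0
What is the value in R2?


Register state trace:
  MOV R2, 19  → R2 = 19
  MOV R0, 3  → R0 = 3
  MUL R2, R0  → R2 = 19 * 3 = 57
Final: R2 = 57

57


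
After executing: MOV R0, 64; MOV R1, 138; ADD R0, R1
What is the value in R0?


Register state trace:
  MOV R0, 64  → R0 = 64
  MOV R1, 138  → R1 = 138
  ADD R0, R1  → R0 = 64 + 138 = 202
Final: R0 = 202

202


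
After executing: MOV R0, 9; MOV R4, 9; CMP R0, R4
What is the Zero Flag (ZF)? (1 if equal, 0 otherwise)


Register state trace:
  MOV R0, 9  → R0 = 9
  MOV R4, 9  → R4 = 9
  CMP R0, R4  → computes 9 - 9 = 0
  Result is zero, so values are equal
ZF = 1

1


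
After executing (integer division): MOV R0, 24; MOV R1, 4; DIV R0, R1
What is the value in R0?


Register state trace:
  MOV R0, 24  → R0 = 24
  MOV R1, 4  → R1 = 4
  DIV R0, R1  → R0 = 24 // 4 = 6
Final: R0 = 6

6


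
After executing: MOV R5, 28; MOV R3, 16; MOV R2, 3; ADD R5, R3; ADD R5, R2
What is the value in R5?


Register state trace:
  MOV R5, 28  → R5 = 28
  MOV R3, 16  → R3 = 16
  MOV R2, 3  → R2 = 3
  ADD R5, R3  → R5 = 28 + 16 = 44
  ADD R5, R2  → R5 = 44 + 3 = 47
Final: R5 = 47

47


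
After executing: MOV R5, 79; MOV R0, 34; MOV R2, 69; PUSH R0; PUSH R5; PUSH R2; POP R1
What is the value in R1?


Stack trace (top is rightmost):
  MOV R5, 79  → R5 = 79
  MOV R0, 34  → R0 = 34
  MOV R2, 69  → R2 = 69
  PUSH R0  → stack: [34]
  PUSH R5  → stack: [34, 79]
  PUSH R2  → stack: [34, 79, 69]
  POP R1  → R1 = 69, stack: [34, 79]
Final: R1 = 69

69


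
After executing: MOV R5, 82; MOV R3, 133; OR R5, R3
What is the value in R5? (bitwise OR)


Register state trace:
  MOV R5, 82  → R5 = 82 (0b01010010)
  MOV R3, 133  → R3 = 133 (0b10000101)
  OR R5, R3   → R5 = 82 OR 133 = 215 (0b11010111)
Final: R5 = 215

215


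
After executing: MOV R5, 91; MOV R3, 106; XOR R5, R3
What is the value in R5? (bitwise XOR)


Register state trace:
  MOV R5, 91  → R5 = 91 (0b01011011)
  MOV R3, 106  → R3 = 106 (0b01101010)
  XOR R5, R3  → R5 = 91 XOR 106 = 49 (0b00110001)
Final: R5 = 49

49


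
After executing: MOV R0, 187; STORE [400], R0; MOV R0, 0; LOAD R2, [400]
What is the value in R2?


Register and memory trace:
  MOV R0, 187  → R0 = 187
  STORE [400], R0  → mem[400] = 187
  MOV R0, 0  → R0 = 0
  LOAD R2, [400]  → R2 = mem[400] = 187
Final: R2 = 187

187


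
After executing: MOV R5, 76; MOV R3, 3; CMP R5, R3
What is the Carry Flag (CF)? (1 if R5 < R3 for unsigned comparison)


Register state trace:
  MOV R5, 76  → R5 = 76
  MOV R3, 3  → R3 = 3
  CMP R5, R3  → unsigned 76 - 3: no borrow
  76 >= 3, so CF = 0
CF = 0

0


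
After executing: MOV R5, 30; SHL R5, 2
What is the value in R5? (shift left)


Register state trace:
  MOV R5, 30  → R5 = 30
  SHL R5, 2  → R5 = 30 << 2 = 30 * 2^2 = 120
Final: R5 = 120

120


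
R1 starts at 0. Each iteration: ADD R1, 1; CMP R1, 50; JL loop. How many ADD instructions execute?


Loop trace (R1 starts at 0, target 50, step 1):
  ADD #1: R1 = 0 + 1 = 1  → 1 < 50, loop
  ADD #2: R1 = 1 + 1 = 2  → 2 < 50, loop
  ADD #3: R1 = 2 + 1 = 3  → 3 < 50, loop
  ADD #4: R1 = 3 + 1 = 4  → 4 < 50, loop
  ADD #5: R1 = 4 + 1 = 5  → 5 < 50, loop
  ADD #6: R1 = 5 + 1 = 6  → 6 < 50, loop
  ADD #7: R1 = 6 + 1 = 7  → 7 < 50, loop
  ADD #8: R1 = 7 + 1 = 8  → 8 < 50, loop
  ADD #9: R1 = 8 + 1 = 9  → 9 < 50, loop
  ADD #10: R1 = 9 + 1 = 10  → 10 < 50, loop
  ADD #11: R1 = 10 + 1 = 11  → 11 < 50, loop
  ADD #12: R1 = 11 + 1 = 12  → 12 < 50, loop
  ADD #13: R1 = 12 + 1 = 13  → 13 < 50, loop
  ADD #14: R1 = 13 + 1 = 14  → 14 < 50, loop
  ADD #15: R1 = 14 + 1 = 15  → 15 < 50, loop
  ADD #16: R1 = 15 + 1 = 16  → 16 < 50, loop
  ADD #17: R1 = 16 + 1 = 17  → 17 < 50, loop
  ADD #18: R1 = 17 + 1 = 18  → 18 < 50, loop
  ADD #19: R1 = 18 + 1 = 19  → 19 < 50, loop
  ADD #20: R1 = 19 + 1 = 20  → 20 < 50, loop
  ADD #21: R1 = 20 + 1 = 21  → 21 < 50, loop
  ADD #22: R1 = 21 + 1 = 22  → 22 < 50, loop
  ADD #23: R1 = 22 + 1 = 23  → 23 < 50, loop
  ADD #24: R1 = 23 + 1 = 24  → 24 < 50, loop
  ADD #25: R1 = 24 + 1 = 25  → 25 < 50, loop
  ADD #26: R1 = 25 + 1 = 26  → 26 < 50, loop
  ADD #27: R1 = 26 + 1 = 27  → 27 < 50, loop
  ADD #28: R1 = 27 + 1 = 28  → 28 < 50, loop
  ADD #29: R1 = 28 + 1 = 29  → 29 < 50, loop
  ADD #30: R1 = 29 + 1 = 30  → 30 < 50, loop
  ADD #31: R1 = 30 + 1 = 31  → 31 < 50, loop
  ADD #32: R1 = 31 + 1 = 32  → 32 < 50, loop
  ADD #33: R1 = 32 + 1 = 33  → 33 < 50, loop
  ADD #34: R1 = 33 + 1 = 34  → 34 < 50, loop
  ADD #35: R1 = 34 + 1 = 35  → 35 < 50, loop
  ADD #36: R1 = 35 + 1 = 36  → 36 < 50, loop
  ADD #37: R1 = 36 + 1 = 37  → 37 < 50, loop
  ADD #38: R1 = 37 + 1 = 38  → 38 < 50, loop
  ADD #39: R1 = 38 + 1 = 39  → 39 < 50, loop
  ADD #40: R1 = 39 + 1 = 40  → 40 < 50, loop
  ADD #41: R1 = 40 + 1 = 41  → 41 < 50, loop
  ADD #42: R1 = 41 + 1 = 42  → 42 < 50, loop
  ADD #43: R1 = 42 + 1 = 43  → 43 < 50, loop
  ADD #44: R1 = 43 + 1 = 44  → 44 < 50, loop
  ADD #45: R1 = 44 + 1 = 45  → 45 < 50, loop
  ADD #46: R1 = 45 + 1 = 46  → 46 < 50, loop
  ADD #47: R1 = 46 + 1 = 47  → 47 < 50, loop
  ADD #48: R1 = 47 + 1 = 48  → 48 < 50, loop
  ADD #49: R1 = 48 + 1 = 49  → 49 < 50, loop
  ADD #50: R1 = 49 + 1 = 50  → 50 >= 50, exit
Total ADD instructions: 50

50


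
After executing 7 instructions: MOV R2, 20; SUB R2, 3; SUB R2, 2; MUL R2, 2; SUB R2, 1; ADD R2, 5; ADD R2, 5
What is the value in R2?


Register state trace:
  MOV R2, 20  → R2 = 20
  SUB R2, 3  → R2 = 20 - 3 = 17
  SUB R2, 2  → R2 = 17 - 2 = 15
  MUL R2, 2  → R2 = 15 * 2 = 30
  SUB R2, 1  → R2 = 30 - 1 = 29
  ADD R2, 5  → R2 = 29 + 5 = 34
  ADD R2, 5  → R2 = 34 + 5 = 39
Final: R2 = 39

39


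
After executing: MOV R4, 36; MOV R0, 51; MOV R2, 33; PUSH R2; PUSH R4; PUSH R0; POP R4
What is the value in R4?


Stack trace (top is rightmost):
  MOV R4, 36  → R4 = 36
  MOV R0, 51  → R0 = 51
  MOV R2, 33  → R2 = 33
  PUSH R2  → stack: [33]
  PUSH R4  → stack: [33, 36]
  PUSH R0  → stack: [33, 36, 51]
  POP R4  → R4 = 51, stack: [33, 36]
Final: R4 = 51

51


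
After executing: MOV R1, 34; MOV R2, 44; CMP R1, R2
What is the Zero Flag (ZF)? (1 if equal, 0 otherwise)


Register state trace:
  MOV R1, 34  → R1 = 34
  MOV R2, 44  → R2 = 44
  CMP R1, R2  → computes 34 - 44 = -10
  Result is nonzero, so values are not equal
ZF = 0

0


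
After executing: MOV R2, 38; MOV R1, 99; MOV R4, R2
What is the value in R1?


Register state trace:
  MOV R2, 38  → R2 = 38
  MOV R1, 99  → R1 = 99
  MOV R4, R2  → R4 = 38
Final: R1 = 99

99


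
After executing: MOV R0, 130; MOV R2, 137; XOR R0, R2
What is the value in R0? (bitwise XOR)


Register state trace:
  MOV R0, 130  → R0 = 130 (0b10000010)
  MOV R2, 137  → R2 = 137 (0b10001001)
  XOR R0, R2  → R0 = 130 XOR 137 = 11 (0b00001011)
Final: R0 = 11

11


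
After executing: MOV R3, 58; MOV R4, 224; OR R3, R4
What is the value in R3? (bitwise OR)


Register state trace:
  MOV R3, 58  → R3 = 58 (0b00111010)
  MOV R4, 224  → R4 = 224 (0b11100000)
  OR R3, R4   → R3 = 58 OR 224 = 250 (0b11111010)
Final: R3 = 250

250


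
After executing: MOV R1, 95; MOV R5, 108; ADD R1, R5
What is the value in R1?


Register state trace:
  MOV R1, 95  → R1 = 95
  MOV R5, 108  → R5 = 108
  ADD R1, R5  → R1 = 95 + 108 = 203
Final: R1 = 203

203


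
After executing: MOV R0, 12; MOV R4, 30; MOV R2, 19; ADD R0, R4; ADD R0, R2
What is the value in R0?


Register state trace:
  MOV R0, 12  → R0 = 12
  MOV R4, 30  → R4 = 30
  MOV R2, 19  → R2 = 19
  ADD R0, R4  → R0 = 12 + 30 = 42
  ADD R0, R2  → R0 = 42 + 19 = 61
Final: R0 = 61

61


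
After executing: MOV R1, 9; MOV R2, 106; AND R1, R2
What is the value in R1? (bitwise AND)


Register state trace:
  MOV R1, 9  → R1 = 9 (0b00001001)
  MOV R2, 106  → R2 = 106 (0b01101010)
  AND R1, R2  → R1 = 9 AND 106 = 8 (0b00001000)
Final: R1 = 8

8


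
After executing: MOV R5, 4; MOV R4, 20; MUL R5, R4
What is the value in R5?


Register state trace:
  MOV R5, 4  → R5 = 4
  MOV R4, 20  → R4 = 20
  MUL R5, R4  → R5 = 4 * 20 = 80
Final: R5 = 80

80


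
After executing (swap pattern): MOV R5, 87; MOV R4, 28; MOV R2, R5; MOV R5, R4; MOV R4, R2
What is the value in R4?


Register state trace (swap pattern):
  MOV R5, 87  → R5 = 87
  MOV R4, 28  → R4 = 28
  MOV R2, R5  → R2 = 87  (save R5)
  MOV R5, R4  → R5 = 28  (R5 gets R4's value)
  MOV R4, R2  → R4 = 87  (R4 gets saved value)
Final: R4 = 87

87


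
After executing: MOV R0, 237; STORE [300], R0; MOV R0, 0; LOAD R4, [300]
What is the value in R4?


Register and memory trace:
  MOV R0, 237  → R0 = 237
  STORE [300], R0  → mem[300] = 237
  MOV R0, 0  → R0 = 0
  LOAD R4, [300]  → R4 = mem[300] = 237
Final: R4 = 237

237


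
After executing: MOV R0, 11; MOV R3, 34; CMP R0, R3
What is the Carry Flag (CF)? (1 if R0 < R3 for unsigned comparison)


Register state trace:
  MOV R0, 11  → R0 = 11
  MOV R3, 34  → R3 = 34
  CMP R0, R3  → unsigned 11 - 34: borrow occurs
  11 < 34, so CF = 1
CF = 1

1


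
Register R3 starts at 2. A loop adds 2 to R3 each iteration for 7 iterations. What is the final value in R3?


Starting value: R3 = 2
  Iter 1: R3 = 2 + 2 = 4
  Iter 2: R3 = 4 + 2 = 6
  Iter 3: R3 = 6 + 2 = 8
  Iter 4: R3 = 8 + 2 = 10
  Iter 5: R3 = 10 + 2 = 12
  Iter 6: R3 = 12 + 2 = 14
  Iter 7: R3 = 14 + 2 = 16
Final: R3 = 16

16


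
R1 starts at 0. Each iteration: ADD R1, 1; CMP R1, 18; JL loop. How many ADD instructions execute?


Loop trace (R1 starts at 0, target 18, step 1):
  ADD #1: R1 = 0 + 1 = 1  → 1 < 18, loop
  ADD #2: R1 = 1 + 1 = 2  → 2 < 18, loop
  ADD #3: R1 = 2 + 1 = 3  → 3 < 18, loop
  ADD #4: R1 = 3 + 1 = 4  → 4 < 18, loop
  ADD #5: R1 = 4 + 1 = 5  → 5 < 18, loop
  ADD #6: R1 = 5 + 1 = 6  → 6 < 18, loop
  ADD #7: R1 = 6 + 1 = 7  → 7 < 18, loop
  ADD #8: R1 = 7 + 1 = 8  → 8 < 18, loop
  ADD #9: R1 = 8 + 1 = 9  → 9 < 18, loop
  ADD #10: R1 = 9 + 1 = 10  → 10 < 18, loop
  ADD #11: R1 = 10 + 1 = 11  → 11 < 18, loop
  ADD #12: R1 = 11 + 1 = 12  → 12 < 18, loop
  ADD #13: R1 = 12 + 1 = 13  → 13 < 18, loop
  ADD #14: R1 = 13 + 1 = 14  → 14 < 18, loop
  ADD #15: R1 = 14 + 1 = 15  → 15 < 18, loop
  ADD #16: R1 = 15 + 1 = 16  → 16 < 18, loop
  ADD #17: R1 = 16 + 1 = 17  → 17 < 18, loop
  ADD #18: R1 = 17 + 1 = 18  → 18 >= 18, exit
Total ADD instructions: 18

18


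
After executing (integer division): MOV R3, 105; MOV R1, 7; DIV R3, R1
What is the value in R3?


Register state trace:
  MOV R3, 105  → R3 = 105
  MOV R1, 7  → R1 = 7
  DIV R3, R1  → R3 = 105 // 7 = 15
Final: R3 = 15

15


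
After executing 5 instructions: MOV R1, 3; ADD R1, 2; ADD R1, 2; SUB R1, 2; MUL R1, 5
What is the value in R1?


Register state trace:
  MOV R1, 3  → R1 = 3
  ADD R1, 2  → R1 = 3 + 2 = 5
  ADD R1, 2  → R1 = 5 + 2 = 7
  SUB R1, 2  → R1 = 7 - 2 = 5
  MUL R1, 5  → R1 = 5 * 5 = 25
Final: R1 = 25

25


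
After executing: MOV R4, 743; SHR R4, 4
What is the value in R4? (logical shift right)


Register state trace:
  MOV R4, 743  → R4 = 743
  SHR R4, 4  → R4 = 743 >> 4 = 743 // 2^4 = 46
Final: R4 = 46

46


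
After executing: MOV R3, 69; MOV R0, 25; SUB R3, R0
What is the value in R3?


Register state trace:
  MOV R3, 69  → R3 = 69
  MOV R0, 25  → R0 = 25
  SUB R3, R0  → R3 = 69 - 25 = 44
Final: R3 = 44

44


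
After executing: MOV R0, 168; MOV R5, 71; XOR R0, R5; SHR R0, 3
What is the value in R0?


Register state trace:
  MOV R0, 168  → R0 = 168 (0b10101000)
  MOV R5, 71  → R5 = 71 (0b01000111)
  XOR R0, R5  → R0 = 168 XOR 71 = 239 (0b11101111)
  SHR R0, 3  → R0 = 239 >> 3 = 29
Final: R0 = 29

29


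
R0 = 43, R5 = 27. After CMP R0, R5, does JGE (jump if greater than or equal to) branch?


Trace:
  R0 = 43, R5 = 27
  CMP R0, R5  → compares 43 vs 27
  JGE checks: is 43 greater than or equal to 27?
  43 > 27, so condition is true
Branch taken: Yes

Yes


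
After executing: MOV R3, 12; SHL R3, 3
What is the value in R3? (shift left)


Register state trace:
  MOV R3, 12  → R3 = 12
  SHL R3, 3  → R3 = 12 << 3 = 12 * 2^3 = 96
Final: R3 = 96

96


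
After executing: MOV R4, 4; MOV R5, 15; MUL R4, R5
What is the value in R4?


Register state trace:
  MOV R4, 4  → R4 = 4
  MOV R5, 15  → R5 = 15
  MUL R4, R5  → R4 = 4 * 15 = 60
Final: R4 = 60

60


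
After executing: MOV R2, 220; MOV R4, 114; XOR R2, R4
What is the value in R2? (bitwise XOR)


Register state trace:
  MOV R2, 220  → R2 = 220 (0b11011100)
  MOV R4, 114  → R4 = 114 (0b01110010)
  XOR R2, R4  → R2 = 220 XOR 114 = 174 (0b10101110)
Final: R2 = 174

174


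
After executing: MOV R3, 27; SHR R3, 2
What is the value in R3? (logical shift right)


Register state trace:
  MOV R3, 27  → R3 = 27
  SHR R3, 2  → R3 = 27 >> 2 = 27 // 2^2 = 6
Final: R3 = 6

6


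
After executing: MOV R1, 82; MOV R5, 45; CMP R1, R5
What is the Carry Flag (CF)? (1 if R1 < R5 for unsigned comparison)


Register state trace:
  MOV R1, 82  → R1 = 82
  MOV R5, 45  → R5 = 45
  CMP R1, R5  → unsigned 82 - 45: no borrow
  82 >= 45, so CF = 0
CF = 0

0


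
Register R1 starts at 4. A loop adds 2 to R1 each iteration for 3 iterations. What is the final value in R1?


Starting value: R1 = 4
  Iter 1: R1 = 4 + 2 = 6
  Iter 2: R1 = 6 + 2 = 8
  Iter 3: R1 = 8 + 2 = 10
Final: R1 = 10

10


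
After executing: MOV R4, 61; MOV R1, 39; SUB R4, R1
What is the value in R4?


Register state trace:
  MOV R4, 61  → R4 = 61
  MOV R1, 39  → R1 = 39
  SUB R4, R1  → R4 = 61 - 39 = 22
Final: R4 = 22

22


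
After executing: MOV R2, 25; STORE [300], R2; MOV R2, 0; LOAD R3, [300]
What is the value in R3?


Register and memory trace:
  MOV R2, 25  → R2 = 25
  STORE [300], R2  → mem[300] = 25
  MOV R2, 0  → R2 = 0
  LOAD R3, [300]  → R3 = mem[300] = 25
Final: R3 = 25

25


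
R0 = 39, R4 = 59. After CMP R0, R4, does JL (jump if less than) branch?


Trace:
  R0 = 39, R4 = 59
  CMP R0, R4  → compares 39 vs 59
  JL checks: is 39 less than 59?
  39 < 59, so condition is true
Branch taken: Yes

Yes


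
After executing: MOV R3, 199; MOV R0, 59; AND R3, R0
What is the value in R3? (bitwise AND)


Register state trace:
  MOV R3, 199  → R3 = 199 (0b11000111)
  MOV R0, 59  → R0 = 59 (0b00111011)
  AND R3, R0  → R3 = 199 AND 59 = 3 (0b00000011)
Final: R3 = 3

3


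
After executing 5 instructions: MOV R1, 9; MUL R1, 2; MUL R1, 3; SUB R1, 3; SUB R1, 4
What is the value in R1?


Register state trace:
  MOV R1, 9  → R1 = 9
  MUL R1, 2  → R1 = 9 * 2 = 18
  MUL R1, 3  → R1 = 18 * 3 = 54
  SUB R1, 3  → R1 = 54 - 3 = 51
  SUB R1, 4  → R1 = 51 - 4 = 47
Final: R1 = 47

47


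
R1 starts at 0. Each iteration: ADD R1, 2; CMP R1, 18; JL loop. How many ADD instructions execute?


Loop trace (R1 starts at 0, target 18, step 2):
  ADD #1: R1 = 0 + 2 = 2  → 2 < 18, loop
  ADD #2: R1 = 2 + 2 = 4  → 4 < 18, loop
  ADD #3: R1 = 4 + 2 = 6  → 6 < 18, loop
  ADD #4: R1 = 6 + 2 = 8  → 8 < 18, loop
  ADD #5: R1 = 8 + 2 = 10  → 10 < 18, loop
  ADD #6: R1 = 10 + 2 = 12  → 12 < 18, loop
  ADD #7: R1 = 12 + 2 = 14  → 14 < 18, loop
  ADD #8: R1 = 14 + 2 = 16  → 16 < 18, loop
  ADD #9: R1 = 16 + 2 = 18  → 18 >= 18, exit
Total ADD instructions: 9

9


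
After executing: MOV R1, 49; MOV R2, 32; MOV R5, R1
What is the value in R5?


Register state trace:
  MOV R1, 49  → R1 = 49
  MOV R2, 32  → R2 = 32
  MOV R5, R1  → R5 = 49
Final: R5 = 49

49


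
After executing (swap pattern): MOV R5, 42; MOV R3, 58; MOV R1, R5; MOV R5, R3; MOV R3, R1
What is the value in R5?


Register state trace (swap pattern):
  MOV R5, 42  → R5 = 42
  MOV R3, 58  → R3 = 58
  MOV R1, R5  → R1 = 42  (save R5)
  MOV R5, R3  → R5 = 58  (R5 gets R3's value)
  MOV R3, R1  → R3 = 42  (R3 gets saved value)
Final: R5 = 58

58


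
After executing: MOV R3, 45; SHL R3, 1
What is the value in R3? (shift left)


Register state trace:
  MOV R3, 45  → R3 = 45
  SHL R3, 1  → R3 = 45 << 1 = 45 * 2^1 = 90
Final: R3 = 90

90


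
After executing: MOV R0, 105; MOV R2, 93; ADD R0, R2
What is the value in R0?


Register state trace:
  MOV R0, 105  → R0 = 105
  MOV R2, 93  → R2 = 93
  ADD R0, R2  → R0 = 105 + 93 = 198
Final: R0 = 198

198


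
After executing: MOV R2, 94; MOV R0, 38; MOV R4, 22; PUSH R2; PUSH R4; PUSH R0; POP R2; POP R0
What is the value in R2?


Stack trace (top is rightmost):
  MOV R2, 94  → R2 = 94
  MOV R0, 38  → R0 = 38
  MOV R4, 22  → R4 = 22
  PUSH R2  → stack: [94]
  PUSH R4  → stack: [94, 22]
  PUSH R0  → stack: [94, 22, 38]
  POP R2  → R2 = 38, stack: [94, 22]
  POP R0  → R0 = 22, stack: [94]
Final: R2 = 38

38


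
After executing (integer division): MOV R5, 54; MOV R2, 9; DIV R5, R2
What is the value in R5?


Register state trace:
  MOV R5, 54  → R5 = 54
  MOV R2, 9  → R2 = 9
  DIV R5, R2  → R5 = 54 // 9 = 6
Final: R5 = 6

6


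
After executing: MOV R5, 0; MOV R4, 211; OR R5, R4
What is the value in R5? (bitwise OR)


Register state trace:
  MOV R5, 0  → R5 = 0 (0b00000000)
  MOV R4, 211  → R4 = 211 (0b11010011)
  OR R5, R4   → R5 = 0 OR 211 = 211 (0b11010011)
Final: R5 = 211

211


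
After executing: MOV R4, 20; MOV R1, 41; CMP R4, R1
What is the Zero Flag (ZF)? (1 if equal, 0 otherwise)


Register state trace:
  MOV R4, 20  → R4 = 20
  MOV R1, 41  → R1 = 41
  CMP R4, R1  → computes 20 - 41 = -21
  Result is nonzero, so values are not equal
ZF = 0

0


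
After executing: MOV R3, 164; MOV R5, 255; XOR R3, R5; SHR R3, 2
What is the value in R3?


Register state trace:
  MOV R3, 164  → R3 = 164 (0b10100100)
  MOV R5, 255  → R5 = 255 (0b11111111)
  XOR R3, R5  → R3 = 164 XOR 255 = 91 (0b01011011)
  SHR R3, 2  → R3 = 91 >> 2 = 22
Final: R3 = 22

22


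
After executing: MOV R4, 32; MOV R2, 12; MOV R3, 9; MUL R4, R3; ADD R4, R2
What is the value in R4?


Register state trace:
  MOV R4, 32  → R4 = 32
  MOV R2, 12  → R2 = 12
  MOV R3, 9  → R3 = 9
  MUL R4, R3  → R4 = 32 * 9 = 288
  ADD R4, R2  → R4 = 288 + 12 = 300
Final: R4 = 300

300


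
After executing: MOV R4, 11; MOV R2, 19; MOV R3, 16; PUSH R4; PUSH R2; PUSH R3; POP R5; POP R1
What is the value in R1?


Stack trace (top is rightmost):
  MOV R4, 11  → R4 = 11
  MOV R2, 19  → R2 = 19
  MOV R3, 16  → R3 = 16
  PUSH R4  → stack: [11]
  PUSH R2  → stack: [11, 19]
  PUSH R3  → stack: [11, 19, 16]
  POP R5  → R5 = 16, stack: [11, 19]
  POP R1  → R1 = 19, stack: [11]
Final: R1 = 19

19


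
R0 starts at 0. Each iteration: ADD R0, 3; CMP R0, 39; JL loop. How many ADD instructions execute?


Loop trace (R0 starts at 0, target 39, step 3):
  ADD #1: R0 = 0 + 3 = 3  → 3 < 39, loop
  ADD #2: R0 = 3 + 3 = 6  → 6 < 39, loop
  ADD #3: R0 = 6 + 3 = 9  → 9 < 39, loop
  ADD #4: R0 = 9 + 3 = 12  → 12 < 39, loop
  ADD #5: R0 = 12 + 3 = 15  → 15 < 39, loop
  ADD #6: R0 = 15 + 3 = 18  → 18 < 39, loop
  ADD #7: R0 = 18 + 3 = 21  → 21 < 39, loop
  ADD #8: R0 = 21 + 3 = 24  → 24 < 39, loop
  ADD #9: R0 = 24 + 3 = 27  → 27 < 39, loop
  ADD #10: R0 = 27 + 3 = 30  → 30 < 39, loop
  ADD #11: R0 = 30 + 3 = 33  → 33 < 39, loop
  ADD #12: R0 = 33 + 3 = 36  → 36 < 39, loop
  ADD #13: R0 = 36 + 3 = 39  → 39 >= 39, exit
Total ADD instructions: 13

13


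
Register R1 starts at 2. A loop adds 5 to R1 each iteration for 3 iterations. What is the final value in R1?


Starting value: R1 = 2
  Iter 1: R1 = 2 + 5 = 7
  Iter 2: R1 = 7 + 5 = 12
  Iter 3: R1 = 12 + 5 = 17
Final: R1 = 17

17


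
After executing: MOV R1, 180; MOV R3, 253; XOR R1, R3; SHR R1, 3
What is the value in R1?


Register state trace:
  MOV R1, 180  → R1 = 180 (0b10110100)
  MOV R3, 253  → R3 = 253 (0b11111101)
  XOR R1, R3  → R1 = 180 XOR 253 = 73 (0b01001001)
  SHR R1, 3  → R1 = 73 >> 3 = 9
Final: R1 = 9

9


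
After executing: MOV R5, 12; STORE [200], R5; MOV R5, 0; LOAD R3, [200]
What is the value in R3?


Register and memory trace:
  MOV R5, 12  → R5 = 12
  STORE [200], R5  → mem[200] = 12
  MOV R5, 0  → R5 = 0
  LOAD R3, [200]  → R3 = mem[200] = 12
Final: R3 = 12

12


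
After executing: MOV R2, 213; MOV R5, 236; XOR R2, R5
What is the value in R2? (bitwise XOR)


Register state trace:
  MOV R2, 213  → R2 = 213 (0b11010101)
  MOV R5, 236  → R5 = 236 (0b11101100)
  XOR R2, R5  → R2 = 213 XOR 236 = 57 (0b00111001)
Final: R2 = 57

57


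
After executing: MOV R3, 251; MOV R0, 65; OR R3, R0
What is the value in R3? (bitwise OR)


Register state trace:
  MOV R3, 251  → R3 = 251 (0b11111011)
  MOV R0, 65  → R0 = 65 (0b01000001)
  OR R3, R0   → R3 = 251 OR 65 = 251 (0b11111011)
Final: R3 = 251

251


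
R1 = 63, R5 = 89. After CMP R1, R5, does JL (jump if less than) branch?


Trace:
  R1 = 63, R5 = 89
  CMP R1, R5  → compares 63 vs 89
  JL checks: is 63 less than 89?
  63 < 89, so condition is true
Branch taken: Yes

Yes


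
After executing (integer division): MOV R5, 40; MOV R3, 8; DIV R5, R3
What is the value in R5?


Register state trace:
  MOV R5, 40  → R5 = 40
  MOV R3, 8  → R3 = 8
  DIV R5, R3  → R5 = 40 // 8 = 5
Final: R5 = 5

5


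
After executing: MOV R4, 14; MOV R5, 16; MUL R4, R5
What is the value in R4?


Register state trace:
  MOV R4, 14  → R4 = 14
  MOV R5, 16  → R5 = 16
  MUL R4, R5  → R4 = 14 * 16 = 224
Final: R4 = 224

224


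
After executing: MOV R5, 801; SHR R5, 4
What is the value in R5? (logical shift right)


Register state trace:
  MOV R5, 801  → R5 = 801
  SHR R5, 4  → R5 = 801 >> 4 = 801 // 2^4 = 50
Final: R5 = 50

50


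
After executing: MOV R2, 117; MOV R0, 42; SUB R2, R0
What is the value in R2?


Register state trace:
  MOV R2, 117  → R2 = 117
  MOV R0, 42  → R0 = 42
  SUB R2, R0  → R2 = 117 - 42 = 75
Final: R2 = 75

75


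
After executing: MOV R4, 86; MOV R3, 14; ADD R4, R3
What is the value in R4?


Register state trace:
  MOV R4, 86  → R4 = 86
  MOV R3, 14  → R3 = 14
  ADD R4, R3  → R4 = 86 + 14 = 100
Final: R4 = 100

100


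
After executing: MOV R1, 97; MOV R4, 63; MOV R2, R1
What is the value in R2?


Register state trace:
  MOV R1, 97  → R1 = 97
  MOV R4, 63  → R4 = 63
  MOV R2, R1  → R2 = 97
Final: R2 = 97

97


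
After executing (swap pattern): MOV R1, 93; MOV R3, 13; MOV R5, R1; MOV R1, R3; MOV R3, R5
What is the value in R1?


Register state trace (swap pattern):
  MOV R1, 93  → R1 = 93
  MOV R3, 13  → R3 = 13
  MOV R5, R1  → R5 = 93  (save R1)
  MOV R1, R3  → R1 = 13  (R1 gets R3's value)
  MOV R3, R5  → R3 = 93  (R3 gets saved value)
Final: R1 = 13

13


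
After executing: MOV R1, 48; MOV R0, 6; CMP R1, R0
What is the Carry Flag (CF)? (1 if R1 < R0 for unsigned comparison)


Register state trace:
  MOV R1, 48  → R1 = 48
  MOV R0, 6  → R0 = 6
  CMP R1, R0  → unsigned 48 - 6: no borrow
  48 >= 6, so CF = 0
CF = 0

0


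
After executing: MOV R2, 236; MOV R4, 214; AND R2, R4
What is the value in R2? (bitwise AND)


Register state trace:
  MOV R2, 236  → R2 = 236 (0b11101100)
  MOV R4, 214  → R4 = 214 (0b11010110)
  AND R2, R4  → R2 = 236 AND 214 = 196 (0b11000100)
Final: R2 = 196

196


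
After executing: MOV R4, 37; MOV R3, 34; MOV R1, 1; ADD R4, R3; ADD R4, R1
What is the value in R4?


Register state trace:
  MOV R4, 37  → R4 = 37
  MOV R3, 34  → R3 = 34
  MOV R1, 1  → R1 = 1
  ADD R4, R3  → R4 = 37 + 34 = 71
  ADD R4, R1  → R4 = 71 + 1 = 72
Final: R4 = 72

72


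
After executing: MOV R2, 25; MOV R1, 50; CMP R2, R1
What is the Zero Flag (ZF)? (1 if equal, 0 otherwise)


Register state trace:
  MOV R2, 25  → R2 = 25
  MOV R1, 50  → R1 = 50
  CMP R2, R1  → computes 25 - 50 = -25
  Result is nonzero, so values are not equal
ZF = 0

0


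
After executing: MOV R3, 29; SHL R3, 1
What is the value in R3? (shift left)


Register state trace:
  MOV R3, 29  → R3 = 29
  SHL R3, 1  → R3 = 29 << 1 = 29 * 2^1 = 58
Final: R3 = 58

58


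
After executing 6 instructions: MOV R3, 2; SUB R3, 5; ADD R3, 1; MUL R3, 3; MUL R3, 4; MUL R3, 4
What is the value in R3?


Register state trace:
  MOV R3, 2  → R3 = 2
  SUB R3, 5  → R3 = 2 - 5 = -3
  ADD R3, 1  → R3 = -3 + 1 = -2
  MUL R3, 3  → R3 = -2 * 3 = -6
  MUL R3, 4  → R3 = -6 * 4 = -24
  MUL R3, 4  → R3 = -24 * 4 = -96
Final: R3 = -96

-96


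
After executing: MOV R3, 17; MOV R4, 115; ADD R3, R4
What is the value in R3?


Register state trace:
  MOV R3, 17  → R3 = 17
  MOV R4, 115  → R4 = 115
  ADD R3, R4  → R3 = 17 + 115 = 132
Final: R3 = 132

132


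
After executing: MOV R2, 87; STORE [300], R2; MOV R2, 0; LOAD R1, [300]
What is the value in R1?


Register and memory trace:
  MOV R2, 87  → R2 = 87
  STORE [300], R2  → mem[300] = 87
  MOV R2, 0  → R2 = 0
  LOAD R1, [300]  → R1 = mem[300] = 87
Final: R1 = 87

87
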